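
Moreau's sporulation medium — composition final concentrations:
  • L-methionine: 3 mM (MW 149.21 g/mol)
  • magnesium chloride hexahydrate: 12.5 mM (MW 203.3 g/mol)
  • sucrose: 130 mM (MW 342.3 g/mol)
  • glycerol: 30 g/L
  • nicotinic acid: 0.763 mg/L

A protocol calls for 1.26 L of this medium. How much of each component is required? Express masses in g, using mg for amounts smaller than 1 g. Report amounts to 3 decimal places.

Scale factor relative to 1 L: 1.26.
L-methionine: 3 mmol/L × 149.21 mg/mmol × 1.26 L = 564.014 mg
magnesium chloride hexahydrate: 12.5 mmol/L × 203.3 g/mol × 1.26 L ÷ 1000 = 3.202 g
sucrose: 130 mmol/L × 342.3 g/mol × 1.26 L ÷ 1000 = 56.069 g
glycerol: 30 g/L × 1.26 L = 37.800 g
nicotinic acid: 0.763 mg/L × 1.26 L = 0.961 mg

L-methionine 564.014 mg; magnesium chloride hexahydrate 3.202 g; sucrose 56.069 g; glycerol 37.800 g; nicotinic acid 0.961 mg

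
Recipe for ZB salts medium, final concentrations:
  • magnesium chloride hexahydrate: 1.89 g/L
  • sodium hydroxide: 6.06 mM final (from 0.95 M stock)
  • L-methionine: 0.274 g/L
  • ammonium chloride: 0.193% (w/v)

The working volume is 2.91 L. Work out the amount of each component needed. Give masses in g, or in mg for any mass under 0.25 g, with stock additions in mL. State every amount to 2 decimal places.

Scale factor relative to 1 L: 2.91.
magnesium chloride hexahydrate: 1.89 g/L × 2.91 L = 5.50 g
sodium hydroxide: V = C2·V2/C1 = 6.06 mM × 2910 mL ÷ 950 mM = 18.56 mL
L-methionine: 0.274 g/L × 2.91 L = 0.80 g
ammonium chloride: 0.193% w/v = 1.93 g/L → 1.93 × 2.91 L = 5.62 g

magnesium chloride hexahydrate 5.50 g; sodium hydroxide 18.56 mL; L-methionine 0.80 g; ammonium chloride 5.62 g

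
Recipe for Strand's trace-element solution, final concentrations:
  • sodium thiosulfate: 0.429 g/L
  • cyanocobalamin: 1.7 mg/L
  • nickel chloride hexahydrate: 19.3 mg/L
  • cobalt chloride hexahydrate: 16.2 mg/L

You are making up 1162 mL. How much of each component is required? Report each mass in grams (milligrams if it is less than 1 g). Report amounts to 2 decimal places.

sodium thiosulfate 498.50 mg; cyanocobalamin 1.98 mg; nickel chloride hexahydrate 22.43 mg; cobalt chloride hexahydrate 18.82 mg

Working volume: 1162 mL = 1.162 L.
sodium thiosulfate: 0.429 g/L × 1.162 L = 0.498498 g = 498.50 mg
cyanocobalamin: 1.7 mg/L × 1.162 L = 1.98 mg
nickel chloride hexahydrate: 19.3 mg/L × 1.162 L = 22.43 mg
cobalt chloride hexahydrate: 16.2 mg/L × 1.162 L = 18.82 mg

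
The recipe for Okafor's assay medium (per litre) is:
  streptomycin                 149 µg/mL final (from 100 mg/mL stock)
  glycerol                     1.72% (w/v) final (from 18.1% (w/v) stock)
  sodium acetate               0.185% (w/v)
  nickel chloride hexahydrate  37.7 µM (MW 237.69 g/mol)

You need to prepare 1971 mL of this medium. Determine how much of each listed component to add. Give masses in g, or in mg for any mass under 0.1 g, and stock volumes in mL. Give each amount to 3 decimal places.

streptomycin 2.937 mL; glycerol 187.299 mL; sodium acetate 3.646 g; nickel chloride hexahydrate 17.662 mg

Target volume = 1971 mL = 1.971 L.
streptomycin: V = C2·V2/C1 = 149 µg/mL × 1971 mL ÷ 100000 µg/mL = 2.937 mL
glycerol: C1V1 = C2V2 → 1.72% ÷ 18.1% × 1971 mL = 187.299 mL
sodium acetate: 0.185 g per 100 mL × 1971 mL ÷ 100 = 3.646 g
nickel chloride hexahydrate: 37.7 µmol/L × 237.69 g/mol × 1.971 L ÷ 1000 = 17.662 mg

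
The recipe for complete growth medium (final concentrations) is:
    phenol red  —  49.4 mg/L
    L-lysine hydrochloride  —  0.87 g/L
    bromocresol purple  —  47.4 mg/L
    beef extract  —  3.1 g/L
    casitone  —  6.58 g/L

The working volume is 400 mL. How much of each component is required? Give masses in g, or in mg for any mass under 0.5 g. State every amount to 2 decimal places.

phenol red 19.76 mg; L-lysine hydrochloride 348.00 mg; bromocresol purple 18.96 mg; beef extract 1.24 g; casitone 2.63 g

Scale factor relative to 1 L: 0.4.
phenol red: 49.4 mg/L × 0.4 L = 19.76 mg
L-lysine hydrochloride: 0.87 g/L × 0.4 L = 0.348 g = 348.00 mg
bromocresol purple: 47.4 mg/L × 0.4 L = 18.96 mg
beef extract: 3.1 g/L × 0.4 L = 1.24 g
casitone: 6.58 g/L × 0.4 L = 2.63 g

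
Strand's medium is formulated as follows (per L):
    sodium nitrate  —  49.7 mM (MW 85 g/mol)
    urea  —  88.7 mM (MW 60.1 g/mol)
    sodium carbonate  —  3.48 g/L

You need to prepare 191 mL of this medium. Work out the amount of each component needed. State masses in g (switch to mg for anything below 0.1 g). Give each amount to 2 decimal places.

Target volume = 191 mL = 0.191 L.
sodium nitrate: 49.7 mmol/L × 85 g/mol × 0.191 L ÷ 1000 = 0.81 g
urea: 88.7 mmol/L × 60.1 g/mol × 0.191 L ÷ 1000 = 1.02 g
sodium carbonate: 3.48 g/L × 0.191 L = 0.66 g

sodium nitrate 0.81 g; urea 1.02 g; sodium carbonate 0.66 g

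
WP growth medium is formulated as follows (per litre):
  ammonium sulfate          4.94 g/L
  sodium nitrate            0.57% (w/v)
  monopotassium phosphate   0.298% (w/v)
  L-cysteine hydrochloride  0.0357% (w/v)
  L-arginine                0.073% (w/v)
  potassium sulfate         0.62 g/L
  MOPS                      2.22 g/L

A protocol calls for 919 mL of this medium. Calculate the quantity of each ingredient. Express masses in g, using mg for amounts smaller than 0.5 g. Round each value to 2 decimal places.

Working volume: 919 mL = 0.919 L.
ammonium sulfate: 4.94 g/L × 0.919 L = 4.54 g
sodium nitrate: 0.57% w/v = 5.7 g/L → 5.7 × 0.919 L = 5.24 g
monopotassium phosphate: 0.298 g per 100 mL × 919 mL ÷ 100 = 2.74 g
L-cysteine hydrochloride: 0.0357 g per 100 mL × 919 mL ÷ 100 = 0.328083 g = 328.08 mg
L-arginine: 0.073 g per 100 mL × 919 mL ÷ 100 = 0.67 g
potassium sulfate: 0.62 g/L × 0.919 L = 0.57 g
MOPS: 2.22 g/L × 0.919 L = 2.04 g

ammonium sulfate 4.54 g; sodium nitrate 5.24 g; monopotassium phosphate 2.74 g; L-cysteine hydrochloride 328.08 mg; L-arginine 0.67 g; potassium sulfate 0.57 g; MOPS 2.04 g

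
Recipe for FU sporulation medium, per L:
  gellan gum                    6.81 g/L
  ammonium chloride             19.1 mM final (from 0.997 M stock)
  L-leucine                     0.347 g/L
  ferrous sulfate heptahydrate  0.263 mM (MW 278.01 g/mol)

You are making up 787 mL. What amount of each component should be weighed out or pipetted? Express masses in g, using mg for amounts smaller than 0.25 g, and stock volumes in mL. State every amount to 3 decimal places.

Target volume = 787 mL = 0.787 L.
gellan gum: 6.81 g/L × 0.787 L = 5.359 g
ammonium chloride: dilute stock: 19.1 mM × 787 mL ÷ 997 mM = 15.077 mL
L-leucine: 0.347 g/L × 0.787 L = 0.273 g
ferrous sulfate heptahydrate: 0.263 mmol/L × 278.01 mg/mmol × 0.787 L = 57.543 mg

gellan gum 5.359 g; ammonium chloride 15.077 mL; L-leucine 0.273 g; ferrous sulfate heptahydrate 57.543 mg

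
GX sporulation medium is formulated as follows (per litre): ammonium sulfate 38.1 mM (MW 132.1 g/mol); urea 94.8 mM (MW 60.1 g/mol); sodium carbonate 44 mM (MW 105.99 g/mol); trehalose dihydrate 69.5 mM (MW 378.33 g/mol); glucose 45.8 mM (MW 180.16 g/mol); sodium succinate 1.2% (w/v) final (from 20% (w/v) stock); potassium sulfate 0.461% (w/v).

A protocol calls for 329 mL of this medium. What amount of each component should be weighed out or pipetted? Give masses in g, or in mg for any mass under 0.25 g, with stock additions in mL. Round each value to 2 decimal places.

Working volume: 329 mL = 0.329 L.
ammonium sulfate: 38.1 mmol/L × 132.1 g/mol × 0.329 L ÷ 1000 = 1.66 g
urea: 94.8 mmol/L × 60.1 g/mol × 0.329 L ÷ 1000 = 1.87 g
sodium carbonate: 44 mmol/L × 105.99 g/mol × 0.329 L ÷ 1000 = 1.53 g
trehalose dihydrate: 69.5 mmol/L × 378.33 g/mol × 0.329 L ÷ 1000 = 8.65 g
glucose: 45.8 mmol/L × 180.16 g/mol × 0.329 L ÷ 1000 = 2.71 g
sodium succinate: C1V1 = C2V2 → 1.2% ÷ 20% × 329 mL = 19.74 mL
potassium sulfate: 0.461 g per 100 mL × 329 mL ÷ 100 = 1.52 g

ammonium sulfate 1.66 g; urea 1.87 g; sodium carbonate 1.53 g; trehalose dihydrate 8.65 g; glucose 2.71 g; sodium succinate 19.74 mL; potassium sulfate 1.52 g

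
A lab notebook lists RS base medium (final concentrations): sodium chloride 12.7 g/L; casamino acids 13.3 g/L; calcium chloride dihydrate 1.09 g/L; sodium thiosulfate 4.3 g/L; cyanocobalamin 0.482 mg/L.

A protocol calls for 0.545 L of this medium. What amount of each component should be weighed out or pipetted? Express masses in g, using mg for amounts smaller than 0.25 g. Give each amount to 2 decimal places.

Working volume: 0.545 L.
sodium chloride: 12.7 g/L × 0.545 L = 6.92 g
casamino acids: 13.3 g/L × 0.545 L = 7.25 g
calcium chloride dihydrate: 1.09 g/L × 0.545 L = 0.59 g
sodium thiosulfate: 4.3 g/L × 0.545 L = 2.34 g
cyanocobalamin: 0.482 mg/L × 0.545 L = 0.26 mg

sodium chloride 6.92 g; casamino acids 7.25 g; calcium chloride dihydrate 0.59 g; sodium thiosulfate 2.34 g; cyanocobalamin 0.26 mg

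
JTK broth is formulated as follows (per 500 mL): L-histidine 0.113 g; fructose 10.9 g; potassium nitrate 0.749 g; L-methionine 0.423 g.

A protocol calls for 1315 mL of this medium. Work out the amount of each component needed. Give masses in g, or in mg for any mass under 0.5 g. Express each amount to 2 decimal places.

L-histidine 297.19 mg; fructose 28.67 g; potassium nitrate 1.97 g; L-methionine 1.11 g

Ratio of target to recipe volume: 1315 / 500 = 2.63.
L-histidine: 0.113 g × (1315 mL / 500 mL) = 0.29719 g = 297.19 mg
fructose: 10.9 g × (1315 mL / 500 mL) = 28.67 g
potassium nitrate: 0.749 g × (1315 mL / 500 mL) = 1.97 g
L-methionine: 0.423 g × (1315 mL / 500 mL) = 1.11 g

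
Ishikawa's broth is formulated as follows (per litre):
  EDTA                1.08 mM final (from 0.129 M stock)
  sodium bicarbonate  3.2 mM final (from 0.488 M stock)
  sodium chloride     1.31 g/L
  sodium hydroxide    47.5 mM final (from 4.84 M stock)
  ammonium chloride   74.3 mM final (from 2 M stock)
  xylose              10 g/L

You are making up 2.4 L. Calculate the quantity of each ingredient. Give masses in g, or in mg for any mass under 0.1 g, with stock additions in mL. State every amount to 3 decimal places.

EDTA 20.093 mL; sodium bicarbonate 15.738 mL; sodium chloride 3.144 g; sodium hydroxide 23.554 mL; ammonium chloride 89.160 mL; xylose 24.000 g

Working volume: 2.4 L.
EDTA: dilute stock: 1.08 mM × 2400 mL ÷ 129 mM = 20.093 mL
sodium bicarbonate: V = C2·V2/C1 = 3.2 mM × 2400 mL ÷ 488 mM = 15.738 mL
sodium chloride: 1.31 g/L × 2.4 L = 3.144 g
sodium hydroxide: dilute stock: 47.5 mM × 2400 mL ÷ 4840 mM = 23.554 mL
ammonium chloride: C1V1 = C2V2 → 74.3 mM × 2400 mL ÷ 2000 mM = 89.160 mL
xylose: 10 g/L × 2.4 L = 24.000 g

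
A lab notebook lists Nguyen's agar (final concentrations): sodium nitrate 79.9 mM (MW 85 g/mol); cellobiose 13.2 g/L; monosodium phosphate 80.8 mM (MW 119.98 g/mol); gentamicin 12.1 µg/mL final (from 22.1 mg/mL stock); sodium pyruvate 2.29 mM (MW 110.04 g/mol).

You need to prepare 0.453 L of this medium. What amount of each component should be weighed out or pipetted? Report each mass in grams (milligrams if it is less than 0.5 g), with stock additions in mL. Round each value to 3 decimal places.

Working volume: 0.453 L.
sodium nitrate: 79.9 mmol/L × 85 g/mol × 0.453 L ÷ 1000 = 3.077 g
cellobiose: 13.2 g/L × 0.453 L = 5.980 g
monosodium phosphate: 80.8 mmol/L × 119.98 g/mol × 0.453 L ÷ 1000 = 4.392 g
gentamicin: dilute stock: 12.1 µg/mL × 453 mL ÷ 22100 µg/mL = 0.248 mL
sodium pyruvate: 2.29 mmol/L × 110.04 mg/mmol × 0.453 L = 114.152 mg

sodium nitrate 3.077 g; cellobiose 5.980 g; monosodium phosphate 4.392 g; gentamicin 0.248 mL; sodium pyruvate 114.152 mg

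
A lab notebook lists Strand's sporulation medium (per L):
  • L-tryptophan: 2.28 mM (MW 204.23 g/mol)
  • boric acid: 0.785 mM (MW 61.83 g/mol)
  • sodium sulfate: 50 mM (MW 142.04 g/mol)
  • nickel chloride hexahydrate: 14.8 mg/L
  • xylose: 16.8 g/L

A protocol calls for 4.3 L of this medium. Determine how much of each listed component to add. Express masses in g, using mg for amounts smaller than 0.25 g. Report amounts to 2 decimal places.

Working volume: 4.3 L.
L-tryptophan: 2.28 mmol/L × 204.23 g/mol × 4.3 L ÷ 1000 = 2.00 g
boric acid: 0.785 mmol/L × 61.83 mg/mmol × 4.3 L = 208.71 mg
sodium sulfate: 50 mmol/L × 142.04 g/mol × 4.3 L ÷ 1000 = 30.54 g
nickel chloride hexahydrate: 14.8 mg/L × 4.3 L = 63.64 mg
xylose: 16.8 g/L × 4.3 L = 72.24 g

L-tryptophan 2.00 g; boric acid 208.71 mg; sodium sulfate 30.54 g; nickel chloride hexahydrate 63.64 mg; xylose 72.24 g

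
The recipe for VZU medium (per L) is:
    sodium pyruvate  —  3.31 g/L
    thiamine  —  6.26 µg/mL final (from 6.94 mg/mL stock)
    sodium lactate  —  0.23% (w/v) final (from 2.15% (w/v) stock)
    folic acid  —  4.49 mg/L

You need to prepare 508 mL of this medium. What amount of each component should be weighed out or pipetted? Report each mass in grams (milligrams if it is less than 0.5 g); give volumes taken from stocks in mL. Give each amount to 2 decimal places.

sodium pyruvate 1.68 g; thiamine 0.46 mL; sodium lactate 54.34 mL; folic acid 2.28 mg

Working volume: 508 mL = 0.508 L.
sodium pyruvate: 3.31 g/L × 0.508 L = 1.68 g
thiamine: C1V1 = C2V2 → 6.26 µg/mL × 508 mL ÷ 6940 µg/mL = 0.46 mL
sodium lactate: V = C2·V2/C1 = 0.23% ÷ 2.15% × 508 mL = 54.34 mL
folic acid: 4.49 mg/L × 0.508 L = 2.28 mg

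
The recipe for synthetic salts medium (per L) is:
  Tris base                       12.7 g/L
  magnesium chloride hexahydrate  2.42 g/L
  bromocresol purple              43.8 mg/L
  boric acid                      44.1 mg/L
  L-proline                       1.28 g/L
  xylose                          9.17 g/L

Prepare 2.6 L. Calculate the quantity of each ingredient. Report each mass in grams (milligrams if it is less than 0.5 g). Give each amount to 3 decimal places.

Working volume: 2.6 L.
Tris base: 12.7 g/L × 2.6 L = 33.020 g
magnesium chloride hexahydrate: 2.42 g/L × 2.6 L = 6.292 g
bromocresol purple: 43.8 mg/L × 2.6 L = 113.880 mg
boric acid: 44.1 mg/L × 2.6 L = 114.660 mg
L-proline: 1.28 g/L × 2.6 L = 3.328 g
xylose: 9.17 g/L × 2.6 L = 23.842 g

Tris base 33.020 g; magnesium chloride hexahydrate 6.292 g; bromocresol purple 113.880 mg; boric acid 114.660 mg; L-proline 3.328 g; xylose 23.842 g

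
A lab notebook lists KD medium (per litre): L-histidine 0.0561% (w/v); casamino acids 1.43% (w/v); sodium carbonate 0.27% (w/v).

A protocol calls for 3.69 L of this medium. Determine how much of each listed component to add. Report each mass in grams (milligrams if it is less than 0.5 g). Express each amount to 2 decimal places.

Working volume: 3.69 L.
L-histidine: 0.0561% w/v = 0.561 g/L → 0.561 × 3.69 L = 2.07 g
casamino acids: 1.43% w/v = 14.3 g/L → 14.3 × 3.69 L = 52.77 g
sodium carbonate: 0.27 g per 100 mL × 3690 mL ÷ 100 = 9.96 g

L-histidine 2.07 g; casamino acids 52.77 g; sodium carbonate 9.96 g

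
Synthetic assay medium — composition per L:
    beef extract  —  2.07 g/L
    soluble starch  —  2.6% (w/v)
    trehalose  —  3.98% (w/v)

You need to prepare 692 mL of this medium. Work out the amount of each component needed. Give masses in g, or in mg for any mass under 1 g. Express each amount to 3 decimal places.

beef extract 1.432 g; soluble starch 17.992 g; trehalose 27.542 g

Working volume: 692 mL = 0.692 L.
beef extract: 2.07 g/L × 0.692 L = 1.432 g
soluble starch: 2.6% w/v = 26 g/L → 26 × 0.692 L = 17.992 g
trehalose: 3.98% w/v = 39.8 g/L → 39.8 × 0.692 L = 27.542 g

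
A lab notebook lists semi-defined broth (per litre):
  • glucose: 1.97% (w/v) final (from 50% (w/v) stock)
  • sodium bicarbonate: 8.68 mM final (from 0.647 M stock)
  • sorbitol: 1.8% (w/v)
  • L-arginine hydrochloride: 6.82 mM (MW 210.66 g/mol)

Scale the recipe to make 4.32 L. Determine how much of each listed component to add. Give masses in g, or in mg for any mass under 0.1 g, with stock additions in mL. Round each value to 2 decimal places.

glucose 170.21 mL; sodium bicarbonate 57.96 mL; sorbitol 77.76 g; L-arginine hydrochloride 6.21 g

Working volume: 4.32 L.
glucose: C1V1 = C2V2 → 1.97% ÷ 50% × 4320 mL = 170.21 mL
sodium bicarbonate: C1V1 = C2V2 → 8.68 mM × 4320 mL ÷ 647 mM = 57.96 mL
sorbitol: 1.8 g per 100 mL × 4320 mL ÷ 100 = 77.76 g
L-arginine hydrochloride: 6.82 mmol/L × 210.66 g/mol × 4.32 L ÷ 1000 = 6.21 g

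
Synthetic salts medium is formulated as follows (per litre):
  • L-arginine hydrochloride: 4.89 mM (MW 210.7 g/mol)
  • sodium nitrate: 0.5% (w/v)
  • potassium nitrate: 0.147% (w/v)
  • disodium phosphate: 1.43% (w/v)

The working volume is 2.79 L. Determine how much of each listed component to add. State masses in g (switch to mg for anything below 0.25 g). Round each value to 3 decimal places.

L-arginine hydrochloride 2.875 g; sodium nitrate 13.950 g; potassium nitrate 4.101 g; disodium phosphate 39.897 g

Working volume: 2.79 L.
L-arginine hydrochloride: 4.89 mmol/L × 210.7 g/mol × 2.79 L ÷ 1000 = 2.875 g
sodium nitrate: 0.5% w/v = 5 g/L → 5 × 2.79 L = 13.950 g
potassium nitrate: 0.147% w/v = 1.47 g/L → 1.47 × 2.79 L = 4.101 g
disodium phosphate: 1.43% w/v = 14.3 g/L → 14.3 × 2.79 L = 39.897 g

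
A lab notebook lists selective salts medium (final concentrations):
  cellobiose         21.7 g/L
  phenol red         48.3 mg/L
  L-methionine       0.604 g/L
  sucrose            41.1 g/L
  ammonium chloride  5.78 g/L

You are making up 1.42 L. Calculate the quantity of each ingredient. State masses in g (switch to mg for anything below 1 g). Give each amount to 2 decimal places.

cellobiose 30.81 g; phenol red 68.59 mg; L-methionine 857.68 mg; sucrose 58.36 g; ammonium chloride 8.21 g

Scale factor relative to 1 L: 1.42.
cellobiose: 21.7 g/L × 1.42 L = 30.81 g
phenol red: 48.3 mg/L × 1.42 L = 68.59 mg
L-methionine: 0.604 g/L × 1.42 L = 0.85768 g = 857.68 mg
sucrose: 41.1 g/L × 1.42 L = 58.36 g
ammonium chloride: 5.78 g/L × 1.42 L = 8.21 g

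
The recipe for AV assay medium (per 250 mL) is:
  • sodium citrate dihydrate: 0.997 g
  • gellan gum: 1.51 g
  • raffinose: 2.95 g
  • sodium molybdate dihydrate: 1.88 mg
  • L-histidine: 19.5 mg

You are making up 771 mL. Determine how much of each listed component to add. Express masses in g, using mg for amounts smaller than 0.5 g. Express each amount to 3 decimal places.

Ratio of target to recipe volume: 771 / 250 = 3.084.
sodium citrate dihydrate: 0.997 g × (771 mL / 250 mL) = 3.075 g
gellan gum: 1.51 g × (771 mL / 250 mL) = 4.657 g
raffinose: 2.95 g × (771 mL / 250 mL) = 9.098 g
sodium molybdate dihydrate: 1.88 mg × (771 mL / 250 mL) = 5.798 mg
L-histidine: 19.5 mg × (771 mL / 250 mL) = 60.138 mg

sodium citrate dihydrate 3.075 g; gellan gum 4.657 g; raffinose 9.098 g; sodium molybdate dihydrate 5.798 mg; L-histidine 60.138 mg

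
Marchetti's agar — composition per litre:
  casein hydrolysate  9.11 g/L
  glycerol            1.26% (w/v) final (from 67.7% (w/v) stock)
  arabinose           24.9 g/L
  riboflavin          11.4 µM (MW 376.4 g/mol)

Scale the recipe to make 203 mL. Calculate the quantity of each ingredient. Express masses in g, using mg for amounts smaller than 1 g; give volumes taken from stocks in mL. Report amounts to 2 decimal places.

casein hydrolysate 1.85 g; glycerol 3.78 mL; arabinose 5.05 g; riboflavin 0.87 mg

Target volume = 203 mL = 0.203 L.
casein hydrolysate: 9.11 g/L × 0.203 L = 1.85 g
glycerol: V = C2·V2/C1 = 1.26% ÷ 67.7% × 203 mL = 3.78 mL
arabinose: 24.9 g/L × 0.203 L = 5.05 g
riboflavin: 11.4 µmol/L × 376.4 g/mol × 0.203 L ÷ 1000 = 0.87 mg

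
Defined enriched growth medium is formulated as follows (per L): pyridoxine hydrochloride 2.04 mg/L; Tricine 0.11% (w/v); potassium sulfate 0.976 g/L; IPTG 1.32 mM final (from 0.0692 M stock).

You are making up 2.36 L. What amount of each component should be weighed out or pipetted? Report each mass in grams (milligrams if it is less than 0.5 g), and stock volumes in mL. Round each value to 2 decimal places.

Working volume: 2.36 L.
pyridoxine hydrochloride: 2.04 mg/L × 2.36 L = 4.81 mg
Tricine: 0.11% w/v = 1.1 g/L → 1.1 × 2.36 L = 2.60 g
potassium sulfate: 0.976 g/L × 2.36 L = 2.30 g
IPTG: C1V1 = C2V2 → 1.32 mM × 2360 mL ÷ 69.2 mM = 45.02 mL

pyridoxine hydrochloride 4.81 mg; Tricine 2.60 g; potassium sulfate 2.30 g; IPTG 45.02 mL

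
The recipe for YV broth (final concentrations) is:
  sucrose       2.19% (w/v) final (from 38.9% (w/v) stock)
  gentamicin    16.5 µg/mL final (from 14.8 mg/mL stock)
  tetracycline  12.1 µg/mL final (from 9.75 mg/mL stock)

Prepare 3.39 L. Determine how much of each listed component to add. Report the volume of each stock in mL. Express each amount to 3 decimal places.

sucrose 190.851 mL; gentamicin 3.779 mL; tetracycline 4.207 mL

Working volume: 3.39 L.
sucrose: C1V1 = C2V2 → 2.19% ÷ 38.9% × 3390 mL = 190.851 mL
gentamicin: V = C2·V2/C1 = 16.5 µg/mL × 3390 mL ÷ 14800 µg/mL = 3.779 mL
tetracycline: V = C2·V2/C1 = 12.1 µg/mL × 3390 mL ÷ 9750 µg/mL = 4.207 mL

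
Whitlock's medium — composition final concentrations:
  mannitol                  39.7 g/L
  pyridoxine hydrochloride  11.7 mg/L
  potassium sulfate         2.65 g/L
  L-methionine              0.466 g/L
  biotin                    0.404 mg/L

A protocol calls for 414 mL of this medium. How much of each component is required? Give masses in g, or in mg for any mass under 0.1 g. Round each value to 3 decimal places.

Target volume = 414 mL = 0.414 L.
mannitol: 39.7 g/L × 0.414 L = 16.436 g
pyridoxine hydrochloride: 11.7 mg/L × 0.414 L = 4.844 mg
potassium sulfate: 2.65 g/L × 0.414 L = 1.097 g
L-methionine: 0.466 g/L × 0.414 L = 0.193 g
biotin: 0.404 mg/L × 0.414 L = 0.167 mg

mannitol 16.436 g; pyridoxine hydrochloride 4.844 mg; potassium sulfate 1.097 g; L-methionine 0.193 g; biotin 0.167 mg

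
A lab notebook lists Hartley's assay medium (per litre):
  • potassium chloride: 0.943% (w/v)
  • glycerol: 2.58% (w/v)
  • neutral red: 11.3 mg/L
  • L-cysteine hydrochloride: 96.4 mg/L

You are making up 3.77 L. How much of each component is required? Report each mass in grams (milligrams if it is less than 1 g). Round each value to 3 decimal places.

potassium chloride 35.551 g; glycerol 97.266 g; neutral red 42.601 mg; L-cysteine hydrochloride 363.428 mg

Scale factor relative to 1 L: 3.77.
potassium chloride: 0.943 g per 100 mL × 3770 mL ÷ 100 = 35.551 g
glycerol: 2.58% w/v = 25.8 g/L → 25.8 × 3.77 L = 97.266 g
neutral red: 11.3 mg/L × 3.77 L = 42.601 mg
L-cysteine hydrochloride: 96.4 mg/L × 3.77 L = 363.428 mg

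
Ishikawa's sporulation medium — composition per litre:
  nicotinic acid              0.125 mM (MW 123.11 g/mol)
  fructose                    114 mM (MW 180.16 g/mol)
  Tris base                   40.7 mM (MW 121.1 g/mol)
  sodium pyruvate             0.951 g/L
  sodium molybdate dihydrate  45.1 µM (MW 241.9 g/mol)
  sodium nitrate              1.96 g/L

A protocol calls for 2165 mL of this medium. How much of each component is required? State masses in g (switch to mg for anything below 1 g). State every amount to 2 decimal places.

nicotinic acid 33.32 mg; fructose 44.47 g; Tris base 10.67 g; sodium pyruvate 2.06 g; sodium molybdate dihydrate 23.62 mg; sodium nitrate 4.24 g

Target volume = 2165 mL = 2.165 L.
nicotinic acid: 0.125 mmol/L × 123.11 mg/mmol × 2.165 L = 33.32 mg
fructose: 114 mmol/L × 180.16 g/mol × 2.165 L ÷ 1000 = 44.47 g
Tris base: 40.7 mmol/L × 121.1 g/mol × 2.165 L ÷ 1000 = 10.67 g
sodium pyruvate: 0.951 g/L × 2.165 L = 2.06 g
sodium molybdate dihydrate: 45.1 µmol/L × 241.9 g/mol × 2.165 L ÷ 1000 = 23.62 mg
sodium nitrate: 1.96 g/L × 2.165 L = 4.24 g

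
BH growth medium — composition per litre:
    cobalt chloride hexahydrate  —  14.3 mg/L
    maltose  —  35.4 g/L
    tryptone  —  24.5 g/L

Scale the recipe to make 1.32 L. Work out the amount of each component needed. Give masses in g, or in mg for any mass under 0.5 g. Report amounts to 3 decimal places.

cobalt chloride hexahydrate 18.876 mg; maltose 46.728 g; tryptone 32.340 g

Scale factor relative to 1 L: 1.32.
cobalt chloride hexahydrate: 14.3 mg/L × 1.32 L = 18.876 mg
maltose: 35.4 g/L × 1.32 L = 46.728 g
tryptone: 24.5 g/L × 1.32 L = 32.340 g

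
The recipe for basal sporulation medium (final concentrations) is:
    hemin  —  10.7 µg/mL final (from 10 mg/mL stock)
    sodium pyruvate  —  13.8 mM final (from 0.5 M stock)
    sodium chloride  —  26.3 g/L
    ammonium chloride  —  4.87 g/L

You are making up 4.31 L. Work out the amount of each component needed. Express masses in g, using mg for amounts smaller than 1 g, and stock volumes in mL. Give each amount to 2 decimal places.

Scale factor relative to 1 L: 4.31.
hemin: V = C2·V2/C1 = 10.7 µg/mL × 4310 mL ÷ 10000 µg/mL = 4.61 mL
sodium pyruvate: C1V1 = C2V2 → 13.8 mM × 4310 mL ÷ 500 mM = 118.96 mL
sodium chloride: 26.3 g/L × 4.31 L = 113.35 g
ammonium chloride: 4.87 g/L × 4.31 L = 20.99 g

hemin 4.61 mL; sodium pyruvate 118.96 mL; sodium chloride 113.35 g; ammonium chloride 20.99 g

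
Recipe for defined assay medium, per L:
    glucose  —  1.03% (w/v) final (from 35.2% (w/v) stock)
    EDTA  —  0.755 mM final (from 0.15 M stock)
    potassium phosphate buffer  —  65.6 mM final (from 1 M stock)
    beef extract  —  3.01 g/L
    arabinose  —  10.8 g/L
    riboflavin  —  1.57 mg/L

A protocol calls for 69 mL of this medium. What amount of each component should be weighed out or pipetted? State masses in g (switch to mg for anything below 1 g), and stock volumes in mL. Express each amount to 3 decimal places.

Target volume = 69 mL = 0.069 L.
glucose: C1V1 = C2V2 → 1.03% ÷ 35.2% × 69 mL = 2.019 mL
EDTA: dilute stock: 0.755 mM × 69 mL ÷ 150 mM = 0.347 mL
potassium phosphate buffer: C1V1 = C2V2 → 65.6 mM × 69 mL ÷ 1000 mM = 4.526 mL
beef extract: 3.01 g/L × 0.069 L = 0.20769 g = 207.690 mg
arabinose: 10.8 g/L × 0.069 L = 0.7452 g = 745.200 mg
riboflavin: 1.57 mg/L × 0.069 L = 0.108 mg

glucose 2.019 mL; EDTA 0.347 mL; potassium phosphate buffer 4.526 mL; beef extract 207.690 mg; arabinose 745.200 mg; riboflavin 0.108 mg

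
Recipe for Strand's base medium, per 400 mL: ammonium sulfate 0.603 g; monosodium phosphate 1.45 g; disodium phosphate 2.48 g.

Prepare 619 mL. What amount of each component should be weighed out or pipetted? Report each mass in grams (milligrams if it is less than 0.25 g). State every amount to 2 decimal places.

ammonium sulfate 0.93 g; monosodium phosphate 2.24 g; disodium phosphate 3.84 g

Ratio of target to recipe volume: 619 / 400 = 1.5475.
ammonium sulfate: 0.603 g × (619 mL / 400 mL) = 0.93 g
monosodium phosphate: 1.45 g × (619 mL / 400 mL) = 2.24 g
disodium phosphate: 2.48 g × (619 mL / 400 mL) = 3.84 g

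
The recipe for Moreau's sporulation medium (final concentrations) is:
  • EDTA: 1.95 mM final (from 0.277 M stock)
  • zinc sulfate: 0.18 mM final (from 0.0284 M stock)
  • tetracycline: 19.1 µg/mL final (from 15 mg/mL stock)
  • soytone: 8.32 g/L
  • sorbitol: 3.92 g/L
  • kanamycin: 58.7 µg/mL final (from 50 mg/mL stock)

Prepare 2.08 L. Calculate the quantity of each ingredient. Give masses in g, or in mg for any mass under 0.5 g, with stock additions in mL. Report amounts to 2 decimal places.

Working volume: 2.08 L.
EDTA: V = C2·V2/C1 = 1.95 mM × 2080 mL ÷ 277 mM = 14.64 mL
zinc sulfate: dilute stock: 0.18 mM × 2080 mL ÷ 28.4 mM = 13.18 mL
tetracycline: V = C2·V2/C1 = 19.1 µg/mL × 2080 mL ÷ 15000 µg/mL = 2.65 mL
soytone: 8.32 g/L × 2.08 L = 17.31 g
sorbitol: 3.92 g/L × 2.08 L = 8.15 g
kanamycin: V = C2·V2/C1 = 58.7 µg/mL × 2080 mL ÷ 50000 µg/mL = 2.44 mL

EDTA 14.64 mL; zinc sulfate 13.18 mL; tetracycline 2.65 mL; soytone 17.31 g; sorbitol 8.15 g; kanamycin 2.44 mL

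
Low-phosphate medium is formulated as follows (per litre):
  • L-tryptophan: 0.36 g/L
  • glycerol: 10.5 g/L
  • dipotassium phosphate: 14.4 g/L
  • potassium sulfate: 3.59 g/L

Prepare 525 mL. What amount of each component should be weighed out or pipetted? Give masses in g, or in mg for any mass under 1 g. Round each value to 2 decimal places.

Scale factor relative to 1 L: 0.525.
L-tryptophan: 0.36 g/L × 0.525 L = 0.189 g = 189.00 mg
glycerol: 10.5 g/L × 0.525 L = 5.51 g
dipotassium phosphate: 14.4 g/L × 0.525 L = 7.56 g
potassium sulfate: 3.59 g/L × 0.525 L = 1.88 g

L-tryptophan 189.00 mg; glycerol 5.51 g; dipotassium phosphate 7.56 g; potassium sulfate 1.88 g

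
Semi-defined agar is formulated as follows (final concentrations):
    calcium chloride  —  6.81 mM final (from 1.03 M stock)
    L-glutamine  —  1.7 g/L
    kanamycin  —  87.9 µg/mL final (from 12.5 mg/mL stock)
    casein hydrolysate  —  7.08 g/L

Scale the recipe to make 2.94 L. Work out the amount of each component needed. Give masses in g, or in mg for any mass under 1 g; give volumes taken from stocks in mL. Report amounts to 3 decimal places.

calcium chloride 19.438 mL; L-glutamine 4.998 g; kanamycin 20.674 mL; casein hydrolysate 20.815 g

Working volume: 2.94 L.
calcium chloride: C1V1 = C2V2 → 6.81 mM × 2940 mL ÷ 1030 mM = 19.438 mL
L-glutamine: 1.7 g/L × 2.94 L = 4.998 g
kanamycin: V = C2·V2/C1 = 87.9 µg/mL × 2940 mL ÷ 12500 µg/mL = 20.674 mL
casein hydrolysate: 7.08 g/L × 2.94 L = 20.815 g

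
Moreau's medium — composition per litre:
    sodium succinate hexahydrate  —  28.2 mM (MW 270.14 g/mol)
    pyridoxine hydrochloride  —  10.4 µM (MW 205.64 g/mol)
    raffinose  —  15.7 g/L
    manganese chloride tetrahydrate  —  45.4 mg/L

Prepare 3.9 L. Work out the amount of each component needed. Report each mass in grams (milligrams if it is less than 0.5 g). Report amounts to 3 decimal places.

sodium succinate hexahydrate 29.710 g; pyridoxine hydrochloride 8.341 mg; raffinose 61.230 g; manganese chloride tetrahydrate 177.060 mg

Scale factor relative to 1 L: 3.9.
sodium succinate hexahydrate: 28.2 mmol/L × 270.14 g/mol × 3.9 L ÷ 1000 = 29.710 g
pyridoxine hydrochloride: 10.4 µmol/L × 205.64 g/mol × 3.9 L ÷ 1000 = 8.341 mg
raffinose: 15.7 g/L × 3.9 L = 61.230 g
manganese chloride tetrahydrate: 45.4 mg/L × 3.9 L = 177.060 mg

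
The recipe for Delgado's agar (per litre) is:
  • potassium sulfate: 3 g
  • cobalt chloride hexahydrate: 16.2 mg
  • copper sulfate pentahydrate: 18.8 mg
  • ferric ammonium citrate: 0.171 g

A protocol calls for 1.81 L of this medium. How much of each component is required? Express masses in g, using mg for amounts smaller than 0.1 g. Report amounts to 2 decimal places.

potassium sulfate 5.43 g; cobalt chloride hexahydrate 29.32 mg; copper sulfate pentahydrate 34.03 mg; ferric ammonium citrate 0.31 g

Scale factor = 1810 mL / 1000 mL = 1.81.
potassium sulfate: 3 g × (1810 mL / 1000 mL) = 5.43 g
cobalt chloride hexahydrate: 16.2 mg × (1810 mL / 1000 mL) = 29.32 mg
copper sulfate pentahydrate: 18.8 mg × (1810 mL / 1000 mL) = 34.03 mg
ferric ammonium citrate: 0.171 g × (1810 mL / 1000 mL) = 0.31 g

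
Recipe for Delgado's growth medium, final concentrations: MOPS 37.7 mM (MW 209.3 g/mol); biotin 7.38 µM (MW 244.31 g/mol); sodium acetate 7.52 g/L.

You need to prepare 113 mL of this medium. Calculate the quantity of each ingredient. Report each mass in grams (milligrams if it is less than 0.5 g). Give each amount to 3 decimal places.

MOPS 0.892 g; biotin 0.204 mg; sodium acetate 0.850 g

Working volume: 113 mL = 0.113 L.
MOPS: 37.7 mmol/L × 209.3 g/mol × 0.113 L ÷ 1000 = 0.892 g
biotin: 7.38 µmol/L × 244.31 g/mol × 0.113 L ÷ 1000 = 0.204 mg
sodium acetate: 7.52 g/L × 0.113 L = 0.850 g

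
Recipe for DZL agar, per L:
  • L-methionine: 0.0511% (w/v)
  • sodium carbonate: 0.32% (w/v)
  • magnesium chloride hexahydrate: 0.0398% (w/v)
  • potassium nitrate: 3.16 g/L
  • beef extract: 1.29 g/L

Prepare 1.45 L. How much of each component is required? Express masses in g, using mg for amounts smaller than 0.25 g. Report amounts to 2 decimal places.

Scale factor relative to 1 L: 1.45.
L-methionine: 0.0511 g per 100 mL × 1450 mL ÷ 100 = 0.74 g
sodium carbonate: 0.32 g per 100 mL × 1450 mL ÷ 100 = 4.64 g
magnesium chloride hexahydrate: 0.0398 g per 100 mL × 1450 mL ÷ 100 = 0.58 g
potassium nitrate: 3.16 g/L × 1.45 L = 4.58 g
beef extract: 1.29 g/L × 1.45 L = 1.87 g

L-methionine 0.74 g; sodium carbonate 4.64 g; magnesium chloride hexahydrate 0.58 g; potassium nitrate 4.58 g; beef extract 1.87 g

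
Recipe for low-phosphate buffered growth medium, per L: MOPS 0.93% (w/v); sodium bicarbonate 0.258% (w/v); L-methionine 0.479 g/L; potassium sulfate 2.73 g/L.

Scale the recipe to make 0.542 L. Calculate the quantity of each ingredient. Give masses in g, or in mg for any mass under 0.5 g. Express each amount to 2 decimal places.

Working volume: 0.542 L.
MOPS: 0.93 g per 100 mL × 542 mL ÷ 100 = 5.04 g
sodium bicarbonate: 0.258 g per 100 mL × 542 mL ÷ 100 = 1.40 g
L-methionine: 0.479 g/L × 0.542 L = 0.259618 g = 259.62 mg
potassium sulfate: 2.73 g/L × 0.542 L = 1.48 g

MOPS 5.04 g; sodium bicarbonate 1.40 g; L-methionine 259.62 mg; potassium sulfate 1.48 g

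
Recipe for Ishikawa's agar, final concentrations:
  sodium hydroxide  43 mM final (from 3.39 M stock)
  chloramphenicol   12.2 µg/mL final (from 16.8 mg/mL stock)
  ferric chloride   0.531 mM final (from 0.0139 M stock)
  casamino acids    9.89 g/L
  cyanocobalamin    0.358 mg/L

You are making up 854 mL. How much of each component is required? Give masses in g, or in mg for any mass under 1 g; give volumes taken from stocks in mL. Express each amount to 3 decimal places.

sodium hydroxide 10.832 mL; chloramphenicol 0.620 mL; ferric chloride 32.624 mL; casamino acids 8.446 g; cyanocobalamin 0.306 mg

Working volume: 854 mL = 0.854 L.
sodium hydroxide: C1V1 = C2V2 → 43 mM × 854 mL ÷ 3390 mM = 10.832 mL
chloramphenicol: dilute stock: 12.2 µg/mL × 854 mL ÷ 16800 µg/mL = 0.620 mL
ferric chloride: dilute stock: 0.531 mM × 854 mL ÷ 13.9 mM = 32.624 mL
casamino acids: 9.89 g/L × 0.854 L = 8.446 g
cyanocobalamin: 0.358 mg/L × 0.854 L = 0.306 mg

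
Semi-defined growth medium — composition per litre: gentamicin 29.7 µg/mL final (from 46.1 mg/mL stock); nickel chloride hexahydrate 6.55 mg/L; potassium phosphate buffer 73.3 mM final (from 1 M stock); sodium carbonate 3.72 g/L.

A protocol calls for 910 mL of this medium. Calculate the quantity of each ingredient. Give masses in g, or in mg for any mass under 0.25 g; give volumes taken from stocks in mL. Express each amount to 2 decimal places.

gentamicin 0.59 mL; nickel chloride hexahydrate 5.96 mg; potassium phosphate buffer 66.70 mL; sodium carbonate 3.39 g

Working volume: 910 mL = 0.91 L.
gentamicin: C1V1 = C2V2 → 29.7 µg/mL × 910 mL ÷ 46100 µg/mL = 0.59 mL
nickel chloride hexahydrate: 6.55 mg/L × 0.91 L = 5.96 mg
potassium phosphate buffer: C1V1 = C2V2 → 73.3 mM × 910 mL ÷ 1000 mM = 66.70 mL
sodium carbonate: 3.72 g/L × 0.91 L = 3.39 g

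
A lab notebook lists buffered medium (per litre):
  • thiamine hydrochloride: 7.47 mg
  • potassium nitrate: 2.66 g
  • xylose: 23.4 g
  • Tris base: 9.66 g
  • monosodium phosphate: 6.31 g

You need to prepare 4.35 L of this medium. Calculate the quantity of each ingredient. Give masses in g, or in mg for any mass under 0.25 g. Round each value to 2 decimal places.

thiamine hydrochloride 32.49 mg; potassium nitrate 11.57 g; xylose 101.79 g; Tris base 42.02 g; monosodium phosphate 27.45 g

Ratio of target to recipe volume: 4350 / 1000 = 4.35.
thiamine hydrochloride: 7.47 mg × (4350 mL / 1000 mL) = 32.49 mg
potassium nitrate: 2.66 g × (4350 mL / 1000 mL) = 11.57 g
xylose: 23.4 g × (4350 mL / 1000 mL) = 101.79 g
Tris base: 9.66 g × (4350 mL / 1000 mL) = 42.02 g
monosodium phosphate: 6.31 g × (4350 mL / 1000 mL) = 27.45 g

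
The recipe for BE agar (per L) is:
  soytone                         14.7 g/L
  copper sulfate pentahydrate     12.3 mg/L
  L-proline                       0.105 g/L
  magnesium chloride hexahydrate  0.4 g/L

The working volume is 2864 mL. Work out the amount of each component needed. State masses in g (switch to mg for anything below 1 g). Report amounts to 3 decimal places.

Scale factor relative to 1 L: 2.864.
soytone: 14.7 g/L × 2.864 L = 42.101 g
copper sulfate pentahydrate: 12.3 mg/L × 2.864 L = 35.227 mg
L-proline: 0.105 g/L × 2.864 L = 0.30072 g = 300.720 mg
magnesium chloride hexahydrate: 0.4 g/L × 2.864 L = 1.146 g

soytone 42.101 g; copper sulfate pentahydrate 35.227 mg; L-proline 300.720 mg; magnesium chloride hexahydrate 1.146 g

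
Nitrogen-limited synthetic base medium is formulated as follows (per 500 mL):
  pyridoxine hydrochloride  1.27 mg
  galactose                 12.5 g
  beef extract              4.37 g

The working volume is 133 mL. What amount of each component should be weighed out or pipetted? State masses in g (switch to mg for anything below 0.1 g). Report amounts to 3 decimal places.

Ratio of target to recipe volume: 133 / 500 = 0.266.
pyridoxine hydrochloride: 1.27 mg × (133 mL / 500 mL) = 0.338 mg
galactose: 12.5 g × (133 mL / 500 mL) = 3.325 g
beef extract: 4.37 g × (133 mL / 500 mL) = 1.162 g

pyridoxine hydrochloride 0.338 mg; galactose 3.325 g; beef extract 1.162 g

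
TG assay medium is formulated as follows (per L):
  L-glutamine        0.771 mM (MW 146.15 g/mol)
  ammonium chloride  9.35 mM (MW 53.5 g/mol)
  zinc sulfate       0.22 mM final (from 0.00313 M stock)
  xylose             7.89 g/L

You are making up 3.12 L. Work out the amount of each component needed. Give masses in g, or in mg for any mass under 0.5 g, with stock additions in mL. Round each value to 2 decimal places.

Working volume: 3.12 L.
L-glutamine: 0.771 mmol/L × 146.15 mg/mmol × 3.12 L = 351.57 mg
ammonium chloride: 9.35 mmol/L × 53.5 g/mol × 3.12 L ÷ 1000 = 1.56 g
zinc sulfate: C1V1 = C2V2 → 0.22 mM × 3120 mL ÷ 3.13 mM = 219.30 mL
xylose: 7.89 g/L × 3.12 L = 24.62 g

L-glutamine 351.57 mg; ammonium chloride 1.56 g; zinc sulfate 219.30 mL; xylose 24.62 g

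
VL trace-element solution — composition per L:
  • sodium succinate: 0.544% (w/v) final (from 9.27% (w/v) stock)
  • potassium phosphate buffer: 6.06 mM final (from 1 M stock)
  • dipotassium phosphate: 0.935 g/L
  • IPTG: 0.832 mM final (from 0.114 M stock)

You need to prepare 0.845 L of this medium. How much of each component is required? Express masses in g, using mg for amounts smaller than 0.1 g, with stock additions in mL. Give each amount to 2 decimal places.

sodium succinate 49.59 mL; potassium phosphate buffer 5.12 mL; dipotassium phosphate 0.79 g; IPTG 6.17 mL

Working volume: 0.845 L.
sodium succinate: dilute stock: 0.544% ÷ 9.27% × 845 mL = 49.59 mL
potassium phosphate buffer: dilute stock: 6.06 mM × 845 mL ÷ 1000 mM = 5.12 mL
dipotassium phosphate: 0.935 g/L × 0.845 L = 0.79 g
IPTG: V = C2·V2/C1 = 0.832 mM × 845 mL ÷ 114 mM = 6.17 mL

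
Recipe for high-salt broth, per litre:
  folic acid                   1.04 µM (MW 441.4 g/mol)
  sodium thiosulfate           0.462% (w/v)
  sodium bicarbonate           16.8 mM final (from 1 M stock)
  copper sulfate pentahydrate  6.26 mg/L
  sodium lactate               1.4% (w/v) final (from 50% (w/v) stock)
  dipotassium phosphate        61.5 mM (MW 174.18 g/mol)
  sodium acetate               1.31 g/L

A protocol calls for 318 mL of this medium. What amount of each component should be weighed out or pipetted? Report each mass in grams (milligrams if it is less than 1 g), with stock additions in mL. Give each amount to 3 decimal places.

Scale factor relative to 1 L: 0.318.
folic acid: 1.04 µmol/L × 441.4 g/mol × 0.318 L ÷ 1000 = 0.146 mg
sodium thiosulfate: 0.462 g per 100 mL × 318 mL ÷ 100 = 1.469 g
sodium bicarbonate: dilute stock: 16.8 mM × 318 mL ÷ 1000 mM = 5.342 mL
copper sulfate pentahydrate: 6.26 mg/L × 0.318 L = 1.991 mg
sodium lactate: dilute stock: 1.4% ÷ 50% × 318 mL = 8.904 mL
dipotassium phosphate: 61.5 mmol/L × 174.18 g/mol × 0.318 L ÷ 1000 = 3.406 g
sodium acetate: 1.31 g/L × 0.318 L = 0.41658 g = 416.580 mg

folic acid 0.146 mg; sodium thiosulfate 1.469 g; sodium bicarbonate 5.342 mL; copper sulfate pentahydrate 1.991 mg; sodium lactate 8.904 mL; dipotassium phosphate 3.406 g; sodium acetate 416.580 mg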